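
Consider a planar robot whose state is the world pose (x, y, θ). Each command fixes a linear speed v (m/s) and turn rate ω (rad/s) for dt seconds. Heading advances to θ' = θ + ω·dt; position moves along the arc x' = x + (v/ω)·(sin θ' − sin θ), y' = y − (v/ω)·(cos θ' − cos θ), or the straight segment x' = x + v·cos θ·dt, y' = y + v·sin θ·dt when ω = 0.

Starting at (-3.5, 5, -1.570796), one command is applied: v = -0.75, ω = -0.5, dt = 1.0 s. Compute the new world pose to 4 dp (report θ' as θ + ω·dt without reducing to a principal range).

θ' = -1.5708 + -0.5·1.0 = -2.0708
R = v/ω = -0.75/-0.5 = 1.5000
x' = -3.5 + 1.5000·(sin -2.0708 − sin -1.5708) = -3.3164
y' = 5 − 1.5000·(cos -2.0708 − cos -1.5708) = 5.7191

(-3.3164, 5.7191, -2.0708)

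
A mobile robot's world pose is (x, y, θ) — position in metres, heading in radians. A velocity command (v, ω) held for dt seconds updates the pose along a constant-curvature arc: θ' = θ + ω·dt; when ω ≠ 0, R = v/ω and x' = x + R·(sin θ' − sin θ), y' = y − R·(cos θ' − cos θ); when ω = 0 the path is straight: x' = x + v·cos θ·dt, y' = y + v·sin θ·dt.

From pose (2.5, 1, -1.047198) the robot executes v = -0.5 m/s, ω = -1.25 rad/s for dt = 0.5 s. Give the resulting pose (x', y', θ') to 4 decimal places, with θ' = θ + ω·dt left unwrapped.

(2.4485, 1.2405, -1.6722)

θ' = -1.0472 + -1.25·0.5 = -1.6722
R = v/ω = -0.5/-1.25 = 0.4000
x' = 2.5 + 0.4000·(sin -1.6722 − sin -1.0472) = 2.4485
y' = 1 − 0.4000·(cos -1.6722 − cos -1.0472) = 1.2405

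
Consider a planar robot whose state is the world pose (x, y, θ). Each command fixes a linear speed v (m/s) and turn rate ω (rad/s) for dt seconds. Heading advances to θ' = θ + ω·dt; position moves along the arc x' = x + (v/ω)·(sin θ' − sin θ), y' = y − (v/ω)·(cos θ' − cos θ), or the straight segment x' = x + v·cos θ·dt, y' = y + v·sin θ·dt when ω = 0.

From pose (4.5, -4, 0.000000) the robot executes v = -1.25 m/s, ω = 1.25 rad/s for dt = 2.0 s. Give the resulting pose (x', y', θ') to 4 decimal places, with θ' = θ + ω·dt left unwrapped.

(3.9015, -5.8011, 2.5000)

θ' = 0.0000 + 1.25·2.0 = 2.5000
R = v/ω = -1.25/1.25 = -1.0000
x' = 4.5 + -1.0000·(sin 2.5000 − sin 0.0000) = 3.9015
y' = -4 − -1.0000·(cos 2.5000 − cos 0.0000) = -5.8011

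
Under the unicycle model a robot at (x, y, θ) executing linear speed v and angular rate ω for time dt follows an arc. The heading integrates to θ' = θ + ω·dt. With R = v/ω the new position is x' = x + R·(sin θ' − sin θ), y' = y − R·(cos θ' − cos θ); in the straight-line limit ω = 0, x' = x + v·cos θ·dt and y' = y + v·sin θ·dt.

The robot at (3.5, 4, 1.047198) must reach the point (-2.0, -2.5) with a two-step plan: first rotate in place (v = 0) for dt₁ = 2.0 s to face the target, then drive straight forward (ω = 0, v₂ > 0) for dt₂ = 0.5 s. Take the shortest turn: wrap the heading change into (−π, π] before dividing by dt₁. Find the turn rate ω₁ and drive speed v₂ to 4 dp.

heading to target = atan2(-2.5−4, -2−3.5) = -2.2731
Δθ = wrap(-2.2731 − 1.0472) = 2.9629; ω₁ = Δθ/dt₁ = 1.4815
distance = √((-2−3.5)² + (-2.5−4)²) = 8.5147; v₂ = distance/dt₂ = 17.0294

ω₁ = 1.4815, v₂ = 17.0294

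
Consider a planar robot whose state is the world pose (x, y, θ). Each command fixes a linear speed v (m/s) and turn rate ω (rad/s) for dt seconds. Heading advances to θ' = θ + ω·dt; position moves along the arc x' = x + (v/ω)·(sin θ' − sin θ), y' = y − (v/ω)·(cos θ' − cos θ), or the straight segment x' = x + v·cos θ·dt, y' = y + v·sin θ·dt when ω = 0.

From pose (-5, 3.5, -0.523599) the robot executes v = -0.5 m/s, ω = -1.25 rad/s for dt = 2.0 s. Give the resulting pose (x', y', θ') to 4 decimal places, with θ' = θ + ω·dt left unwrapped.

θ' = -0.5236 + -1.25·2.0 = -3.0236
R = v/ω = -0.5/-1.25 = 0.4000
x' = -5 + 0.4000·(sin -3.0236 − sin -0.5236) = -4.8471
y' = 3.5 − 0.4000·(cos -3.0236 − cos -0.5236) = 4.2436

(-4.8471, 4.2436, -3.0236)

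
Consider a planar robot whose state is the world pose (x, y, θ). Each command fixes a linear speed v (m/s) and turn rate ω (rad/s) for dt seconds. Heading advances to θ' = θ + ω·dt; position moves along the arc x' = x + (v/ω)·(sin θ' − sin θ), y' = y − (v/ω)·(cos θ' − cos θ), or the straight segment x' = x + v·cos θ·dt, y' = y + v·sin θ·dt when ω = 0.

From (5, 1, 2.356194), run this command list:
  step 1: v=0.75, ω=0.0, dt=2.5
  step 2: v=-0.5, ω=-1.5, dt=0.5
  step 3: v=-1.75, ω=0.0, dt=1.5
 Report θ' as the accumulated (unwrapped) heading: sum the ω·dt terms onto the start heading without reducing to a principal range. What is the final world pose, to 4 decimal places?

step 1: θ'=2.3562 (straight) → pose (3.6742, 2.3258, 2.3562)
step 2: θ'=1.6062 (R=0.3333) → pose (3.7716, 2.1019, 1.6062)
step 3: θ'=1.6062 (straight) → pose (3.8645, -0.5214, 1.6062)

(3.8645, -0.5214, 1.6062)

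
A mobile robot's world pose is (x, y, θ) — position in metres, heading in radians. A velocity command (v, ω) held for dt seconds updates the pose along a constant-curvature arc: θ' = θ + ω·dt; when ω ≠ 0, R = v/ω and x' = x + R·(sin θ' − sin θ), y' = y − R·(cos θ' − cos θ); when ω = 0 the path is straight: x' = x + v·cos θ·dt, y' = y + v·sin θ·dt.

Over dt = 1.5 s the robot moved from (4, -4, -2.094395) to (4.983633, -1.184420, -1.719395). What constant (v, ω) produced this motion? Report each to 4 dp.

Δθ = -1.719395 − -2.094395 = 0.375000
ω = Δθ/dt = 0.375000/1.5 = 0.2500
R = −Δy/(cos θ' − cos θ) = -8.0000
v = R·ω = -8.0000·0.2500 = -2.0000

v = -2.0000, ω = 0.2500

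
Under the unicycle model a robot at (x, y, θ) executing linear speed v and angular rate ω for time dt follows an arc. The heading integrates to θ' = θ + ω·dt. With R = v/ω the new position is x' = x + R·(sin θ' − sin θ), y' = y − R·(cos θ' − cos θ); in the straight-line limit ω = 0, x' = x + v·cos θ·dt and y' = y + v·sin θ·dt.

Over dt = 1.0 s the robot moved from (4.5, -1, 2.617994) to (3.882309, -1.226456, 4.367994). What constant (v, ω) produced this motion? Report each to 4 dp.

Δθ = 4.367994 − 2.617994 = 1.750000
ω = Δθ/dt = 1.750000/1.0 = 1.7500
R = Δx/(sin θ' − sin θ) = 0.4286
v = R·ω = 0.4286·1.7500 = 0.7500

v = 0.7500, ω = 1.7500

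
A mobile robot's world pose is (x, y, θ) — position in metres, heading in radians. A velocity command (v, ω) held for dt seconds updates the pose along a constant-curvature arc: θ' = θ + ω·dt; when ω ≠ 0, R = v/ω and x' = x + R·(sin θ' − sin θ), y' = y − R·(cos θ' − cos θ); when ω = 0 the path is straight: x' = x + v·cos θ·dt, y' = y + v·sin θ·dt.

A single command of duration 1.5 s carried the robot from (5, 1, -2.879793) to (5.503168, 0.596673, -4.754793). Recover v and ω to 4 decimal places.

v = -0.5000, ω = -1.2500

Δθ = -4.754793 − -2.879793 = -1.875000
ω = Δθ/dt = -1.875000/1.5 = -1.2500
R = Δx/(sin θ' − sin θ) = 0.4000
v = R·ω = 0.4000·-1.2500 = -0.5000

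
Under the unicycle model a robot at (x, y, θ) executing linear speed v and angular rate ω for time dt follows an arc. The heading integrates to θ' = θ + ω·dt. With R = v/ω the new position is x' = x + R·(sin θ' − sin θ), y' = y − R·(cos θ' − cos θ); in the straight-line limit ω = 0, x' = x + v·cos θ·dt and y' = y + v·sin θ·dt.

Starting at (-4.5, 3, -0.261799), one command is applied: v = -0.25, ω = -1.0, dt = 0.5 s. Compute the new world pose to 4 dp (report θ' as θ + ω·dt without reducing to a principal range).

(-4.6079, 3.0606, -0.7618)

θ' = -0.2618 + -1.0·0.5 = -0.7618
R = v/ω = -0.25/-1.0 = 0.2500
x' = -4.5 + 0.2500·(sin -0.7618 − sin -0.2618) = -4.6079
y' = 3 − 0.2500·(cos -0.7618 − cos -0.2618) = 3.0606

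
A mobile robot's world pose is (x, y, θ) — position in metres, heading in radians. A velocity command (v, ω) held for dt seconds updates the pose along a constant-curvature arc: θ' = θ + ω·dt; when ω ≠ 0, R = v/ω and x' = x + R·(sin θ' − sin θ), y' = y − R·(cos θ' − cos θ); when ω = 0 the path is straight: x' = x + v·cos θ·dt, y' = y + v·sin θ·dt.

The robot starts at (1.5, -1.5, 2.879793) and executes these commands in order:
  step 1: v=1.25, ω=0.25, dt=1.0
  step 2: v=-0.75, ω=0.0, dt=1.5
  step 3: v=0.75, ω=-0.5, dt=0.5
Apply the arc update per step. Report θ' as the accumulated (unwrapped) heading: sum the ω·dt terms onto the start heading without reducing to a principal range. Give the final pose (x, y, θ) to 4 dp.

step 1: θ'=3.1298 (R=5.0000) → pose (0.2649, -1.3300, 3.1298)
step 2: θ'=3.1298 (straight) → pose (1.3898, -1.3433, 3.1298)
step 3: θ'=2.8798 (R=-1.5000) → pose (1.0193, -1.2922, 2.8798)

(1.0193, -1.2922, 2.8798)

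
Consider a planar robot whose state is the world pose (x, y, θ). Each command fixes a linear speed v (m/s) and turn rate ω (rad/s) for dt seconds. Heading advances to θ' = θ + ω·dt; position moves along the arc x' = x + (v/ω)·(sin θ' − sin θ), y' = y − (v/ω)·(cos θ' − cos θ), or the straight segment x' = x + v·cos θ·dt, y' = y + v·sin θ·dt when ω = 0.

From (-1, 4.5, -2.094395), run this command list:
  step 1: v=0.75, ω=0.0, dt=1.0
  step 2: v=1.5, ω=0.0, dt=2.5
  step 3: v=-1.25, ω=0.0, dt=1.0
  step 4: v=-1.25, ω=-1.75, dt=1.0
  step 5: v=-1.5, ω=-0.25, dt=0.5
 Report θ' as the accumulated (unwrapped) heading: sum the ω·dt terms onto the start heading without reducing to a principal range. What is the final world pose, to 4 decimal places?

step 1: θ'=-2.0944 (straight) → pose (-1.3750, 3.8505, -2.0944)
step 2: θ'=-2.0944 (straight) → pose (-3.2500, 0.6029, -2.0944)
step 3: θ'=-2.0944 (straight) → pose (-2.6250, 1.6854, -2.0944)
step 4: θ'=-3.8444 (R=0.7143) → pose (-1.5447, 1.8733, -3.8444)
step 5: θ'=-3.9694 (R=6.0000) → pose (-1.0042, 1.3541, -3.9694)

(-1.0042, 1.3541, -3.9694)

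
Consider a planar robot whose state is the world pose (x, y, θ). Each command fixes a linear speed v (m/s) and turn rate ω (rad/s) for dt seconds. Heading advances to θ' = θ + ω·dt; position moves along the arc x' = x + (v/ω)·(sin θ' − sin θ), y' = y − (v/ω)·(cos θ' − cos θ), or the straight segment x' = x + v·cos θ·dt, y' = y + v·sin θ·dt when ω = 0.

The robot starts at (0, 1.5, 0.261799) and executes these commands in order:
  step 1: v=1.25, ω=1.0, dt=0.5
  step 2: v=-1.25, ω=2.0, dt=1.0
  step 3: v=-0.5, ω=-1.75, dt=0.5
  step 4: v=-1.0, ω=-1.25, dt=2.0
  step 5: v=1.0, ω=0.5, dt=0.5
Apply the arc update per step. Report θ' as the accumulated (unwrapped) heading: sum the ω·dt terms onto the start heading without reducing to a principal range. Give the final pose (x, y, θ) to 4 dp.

step 1: θ'=0.7618 (R=1.2500) → pose (0.5393, 1.8029, 0.7618)
step 2: θ'=2.7618 (R=-0.6250) → pose (0.7389, 0.7702, 2.7618)
step 3: θ'=1.8868 (R=0.2857) → pose (0.9046, 0.5936, 1.8868)
step 4: θ'=-0.6132 (R=0.8000) → pose (-0.3162, -0.3092, -0.6132)
step 5: θ'=-0.3632 (R=2.0000) → pose (0.1242, -0.5431, -0.3632)

(0.1242, -0.5431, -0.3632)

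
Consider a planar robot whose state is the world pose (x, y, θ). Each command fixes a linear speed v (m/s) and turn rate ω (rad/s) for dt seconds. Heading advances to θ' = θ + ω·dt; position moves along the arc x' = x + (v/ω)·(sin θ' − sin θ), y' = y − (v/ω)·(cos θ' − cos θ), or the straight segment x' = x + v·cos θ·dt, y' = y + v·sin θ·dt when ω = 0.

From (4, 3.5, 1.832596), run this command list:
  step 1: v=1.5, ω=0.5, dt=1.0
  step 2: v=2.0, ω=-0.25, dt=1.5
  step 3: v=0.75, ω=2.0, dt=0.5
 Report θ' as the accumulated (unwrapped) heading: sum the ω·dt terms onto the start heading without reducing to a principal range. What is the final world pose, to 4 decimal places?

step 1: θ'=2.3326 (R=3.0000) → pose (3.2730, 4.7942, 2.3326)
step 2: θ'=1.9576 (R=-8.0000) → pose (1.6528, 7.2982, 1.9576)
step 3: θ'=2.9576 (R=0.3750) → pose (1.3741, 7.5254, 2.9576)

(1.3741, 7.5254, 2.9576)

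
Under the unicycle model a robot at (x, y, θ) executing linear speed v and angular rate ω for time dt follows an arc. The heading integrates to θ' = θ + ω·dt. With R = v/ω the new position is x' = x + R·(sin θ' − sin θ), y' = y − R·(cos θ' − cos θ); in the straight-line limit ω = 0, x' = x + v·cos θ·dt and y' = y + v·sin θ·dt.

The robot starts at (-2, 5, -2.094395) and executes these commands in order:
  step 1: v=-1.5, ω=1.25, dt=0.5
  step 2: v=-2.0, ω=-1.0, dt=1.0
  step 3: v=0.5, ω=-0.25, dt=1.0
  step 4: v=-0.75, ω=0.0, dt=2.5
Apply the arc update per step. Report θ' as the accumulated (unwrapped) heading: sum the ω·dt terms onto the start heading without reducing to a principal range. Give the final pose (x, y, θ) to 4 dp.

(0.1834, 7.9977, -2.7194)

step 1: θ'=-1.4694 (R=-1.2000) → pose (-1.8454, 5.7215, -1.4694)
step 2: θ'=-2.4694 (R=2.0000) → pose (-1.1011, 7.4888, -2.4694)
step 3: θ'=-2.7194 (R=-2.0000) → pose (-1.5270, 7.2294, -2.7194)
step 4: θ'=-2.7194 (straight) → pose (0.1834, 7.9977, -2.7194)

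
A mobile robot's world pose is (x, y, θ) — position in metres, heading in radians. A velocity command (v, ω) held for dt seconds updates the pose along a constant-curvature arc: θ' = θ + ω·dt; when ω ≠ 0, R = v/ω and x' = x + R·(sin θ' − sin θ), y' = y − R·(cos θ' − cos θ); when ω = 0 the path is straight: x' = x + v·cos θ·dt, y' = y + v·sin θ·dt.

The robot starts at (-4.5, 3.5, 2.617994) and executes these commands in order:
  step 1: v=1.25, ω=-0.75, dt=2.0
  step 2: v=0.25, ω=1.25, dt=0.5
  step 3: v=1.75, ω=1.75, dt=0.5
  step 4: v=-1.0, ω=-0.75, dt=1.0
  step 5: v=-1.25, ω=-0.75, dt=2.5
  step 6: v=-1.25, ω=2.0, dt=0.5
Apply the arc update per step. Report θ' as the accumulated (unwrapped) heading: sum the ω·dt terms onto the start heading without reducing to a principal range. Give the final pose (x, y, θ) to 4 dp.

(-7.1584, 3.2864, 0.9930)

step 1: θ'=1.1180 (R=-1.6667) → pose (-5.1654, 5.6725, 1.1180)
step 2: θ'=1.7430 (R=0.2000) → pose (-5.1482, 5.7943, 1.7430)
step 3: θ'=2.6180 (R=1.0000) → pose (-5.6334, 6.4890, 2.6180)
step 4: θ'=1.8680 (R=1.3333) → pose (-5.0252, 5.7247, 1.8680)
step 5: θ'=-0.0070 (R=1.6667) → pose (-6.6305, 3.5700, -0.0070)
step 6: θ'=0.9930 (R=-0.6250) → pose (-7.1584, 3.2864, 0.9930)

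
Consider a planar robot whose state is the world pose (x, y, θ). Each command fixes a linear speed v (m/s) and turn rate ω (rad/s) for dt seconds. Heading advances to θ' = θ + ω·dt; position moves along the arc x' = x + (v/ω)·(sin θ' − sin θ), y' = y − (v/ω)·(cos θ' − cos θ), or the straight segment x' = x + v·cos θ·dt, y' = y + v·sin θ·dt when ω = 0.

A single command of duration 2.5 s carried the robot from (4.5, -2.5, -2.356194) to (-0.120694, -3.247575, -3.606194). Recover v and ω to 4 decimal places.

v = 2.0000, ω = -0.5000

Δθ = -3.606194 − -2.356194 = -1.250000
ω = Δθ/dt = -1.250000/2.5 = -0.5000
R = Δx/(sin θ' − sin θ) = -4.0000
v = R·ω = -4.0000·-0.5000 = 2.0000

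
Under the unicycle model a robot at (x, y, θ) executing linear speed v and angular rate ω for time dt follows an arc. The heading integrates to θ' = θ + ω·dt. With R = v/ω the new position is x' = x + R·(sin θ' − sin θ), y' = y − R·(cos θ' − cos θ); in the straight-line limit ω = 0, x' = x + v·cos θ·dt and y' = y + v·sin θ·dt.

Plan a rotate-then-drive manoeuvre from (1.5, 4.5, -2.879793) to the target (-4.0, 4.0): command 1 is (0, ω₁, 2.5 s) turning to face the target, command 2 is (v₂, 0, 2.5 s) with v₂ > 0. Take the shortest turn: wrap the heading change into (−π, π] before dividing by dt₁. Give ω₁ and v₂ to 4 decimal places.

ω₁ = -0.0685, v₂ = 2.2091

heading to target = atan2(4−4.5, -4−1.5) = -3.0509
Δθ = wrap(-3.0509 − -2.8798) = -0.1711; ω₁ = Δθ/dt₁ = -0.0685
distance = √((-4−1.5)² + (4−4.5)²) = 5.5227; v₂ = distance/dt₂ = 2.2091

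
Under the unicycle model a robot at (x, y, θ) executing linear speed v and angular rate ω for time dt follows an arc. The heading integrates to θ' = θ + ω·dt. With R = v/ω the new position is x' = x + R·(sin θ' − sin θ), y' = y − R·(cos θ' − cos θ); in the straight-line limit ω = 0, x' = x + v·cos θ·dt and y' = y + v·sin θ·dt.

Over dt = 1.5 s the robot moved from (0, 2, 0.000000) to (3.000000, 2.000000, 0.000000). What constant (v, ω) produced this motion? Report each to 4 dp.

Δθ = 0.000000 − 0.000000 = 0.000000
ω = Δθ/dt = 0.000000/1.5 = 0.0000
ω = 0 → v = (Δx·cos θ + Δy·sin θ)/dt = 2.0000

v = 2.0000, ω = 0.0000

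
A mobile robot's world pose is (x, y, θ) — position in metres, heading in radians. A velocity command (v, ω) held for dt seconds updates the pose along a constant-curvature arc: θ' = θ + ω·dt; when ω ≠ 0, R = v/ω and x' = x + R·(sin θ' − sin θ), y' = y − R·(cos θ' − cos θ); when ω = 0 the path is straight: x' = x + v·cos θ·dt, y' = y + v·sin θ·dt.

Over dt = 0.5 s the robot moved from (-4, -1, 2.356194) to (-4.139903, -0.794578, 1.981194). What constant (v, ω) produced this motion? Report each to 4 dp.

Δθ = 1.981194 − 2.356194 = -0.375000
ω = Δθ/dt = -0.375000/0.5 = -0.7500
R = −Δy/(cos θ' − cos θ) = -0.6667
v = R·ω = -0.6667·-0.7500 = 0.5000

v = 0.5000, ω = -0.7500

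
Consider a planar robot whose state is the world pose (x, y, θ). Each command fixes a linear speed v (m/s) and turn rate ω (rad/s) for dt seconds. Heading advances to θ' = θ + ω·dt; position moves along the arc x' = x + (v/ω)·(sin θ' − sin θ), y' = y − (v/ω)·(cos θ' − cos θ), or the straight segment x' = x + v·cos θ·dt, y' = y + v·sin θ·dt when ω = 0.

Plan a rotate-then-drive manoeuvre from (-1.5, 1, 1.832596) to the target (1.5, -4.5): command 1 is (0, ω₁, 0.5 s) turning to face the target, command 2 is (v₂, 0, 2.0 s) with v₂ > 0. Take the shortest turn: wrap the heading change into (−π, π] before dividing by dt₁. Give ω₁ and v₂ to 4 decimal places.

heading to target = atan2(-4.5−1, 1.5−-1.5) = -1.0714
Δθ = wrap(-1.0714 − 1.8326) = -2.9040; ω₁ = Δθ/dt₁ = -5.8081
distance = √((1.5−-1.5)² + (-4.5−1)²) = 6.2650; v₂ = distance/dt₂ = 3.1325

ω₁ = -5.8081, v₂ = 3.1325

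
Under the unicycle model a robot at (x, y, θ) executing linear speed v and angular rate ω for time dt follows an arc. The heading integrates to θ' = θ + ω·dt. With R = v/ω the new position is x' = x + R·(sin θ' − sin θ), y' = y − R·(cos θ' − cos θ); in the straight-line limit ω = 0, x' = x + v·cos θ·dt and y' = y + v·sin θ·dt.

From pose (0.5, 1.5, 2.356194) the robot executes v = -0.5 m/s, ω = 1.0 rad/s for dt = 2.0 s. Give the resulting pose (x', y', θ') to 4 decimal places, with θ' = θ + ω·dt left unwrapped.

θ' = 2.3562 + 1.0·2.0 = 4.3562
R = v/ω = -0.5/1.0 = -0.5000
x' = 0.5 + -0.5000·(sin 4.3562 − sin 2.3562) = 1.3222
y' = 1.5 − -0.5000·(cos 4.3562 − cos 2.3562) = 1.6792

(1.3222, 1.6792, 4.3562)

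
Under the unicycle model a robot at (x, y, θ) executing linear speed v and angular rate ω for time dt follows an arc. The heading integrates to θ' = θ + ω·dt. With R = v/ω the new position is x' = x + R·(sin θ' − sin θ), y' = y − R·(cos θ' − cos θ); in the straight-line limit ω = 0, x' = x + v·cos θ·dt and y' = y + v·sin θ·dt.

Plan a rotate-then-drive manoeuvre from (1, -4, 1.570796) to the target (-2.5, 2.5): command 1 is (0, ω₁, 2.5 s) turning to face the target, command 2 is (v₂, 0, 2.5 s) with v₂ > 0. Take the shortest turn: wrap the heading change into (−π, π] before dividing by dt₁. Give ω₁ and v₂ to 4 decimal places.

heading to target = atan2(2.5−-4, -2.5−1) = 2.0647
Δθ = wrap(2.0647 − 1.5708) = 0.4939; ω₁ = Δθ/dt₁ = 0.1976
distance = √((-2.5−1)² + (2.5−-4)²) = 7.3824; v₂ = distance/dt₂ = 2.9530

ω₁ = 0.1976, v₂ = 2.9530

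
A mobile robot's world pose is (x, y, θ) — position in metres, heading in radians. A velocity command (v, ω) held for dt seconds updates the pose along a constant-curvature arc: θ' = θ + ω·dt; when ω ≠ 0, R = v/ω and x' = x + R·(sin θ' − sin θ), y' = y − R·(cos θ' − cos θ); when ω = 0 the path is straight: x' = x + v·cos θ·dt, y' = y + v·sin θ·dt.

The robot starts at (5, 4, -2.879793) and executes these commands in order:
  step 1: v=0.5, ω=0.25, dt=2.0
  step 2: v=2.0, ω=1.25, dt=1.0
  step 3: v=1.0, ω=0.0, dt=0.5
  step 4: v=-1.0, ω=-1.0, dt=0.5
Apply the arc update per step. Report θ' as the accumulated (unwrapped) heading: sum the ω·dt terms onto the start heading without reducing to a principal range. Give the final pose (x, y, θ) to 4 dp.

(3.9141, 1.7083, -1.6298)

step 1: θ'=-2.3798 (R=2.0000) → pose (4.1372, 3.5153, -2.3798)
step 2: θ'=-1.1298 (R=1.6000) → pose (3.7946, 1.6746, -1.1298)
step 3: θ'=-1.1298 (straight) → pose (4.0081, 1.2225, -1.1298)
step 4: θ'=-1.6298 (R=1.0000) → pose (3.9141, 1.7083, -1.6298)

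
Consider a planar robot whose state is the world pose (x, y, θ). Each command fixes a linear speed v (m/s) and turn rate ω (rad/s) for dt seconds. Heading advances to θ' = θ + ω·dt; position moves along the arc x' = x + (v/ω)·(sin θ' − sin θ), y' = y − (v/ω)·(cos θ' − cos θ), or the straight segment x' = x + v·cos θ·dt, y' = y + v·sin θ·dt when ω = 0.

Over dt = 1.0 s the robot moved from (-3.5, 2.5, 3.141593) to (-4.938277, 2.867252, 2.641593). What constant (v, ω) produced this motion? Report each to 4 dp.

Δθ = 2.641593 − 3.141593 = -0.500000
ω = Δθ/dt = -0.500000/1.0 = -0.5000
R = Δx/(sin θ' − sin θ) = -3.0000
v = R·ω = -3.0000·-0.5000 = 1.5000

v = 1.5000, ω = -0.5000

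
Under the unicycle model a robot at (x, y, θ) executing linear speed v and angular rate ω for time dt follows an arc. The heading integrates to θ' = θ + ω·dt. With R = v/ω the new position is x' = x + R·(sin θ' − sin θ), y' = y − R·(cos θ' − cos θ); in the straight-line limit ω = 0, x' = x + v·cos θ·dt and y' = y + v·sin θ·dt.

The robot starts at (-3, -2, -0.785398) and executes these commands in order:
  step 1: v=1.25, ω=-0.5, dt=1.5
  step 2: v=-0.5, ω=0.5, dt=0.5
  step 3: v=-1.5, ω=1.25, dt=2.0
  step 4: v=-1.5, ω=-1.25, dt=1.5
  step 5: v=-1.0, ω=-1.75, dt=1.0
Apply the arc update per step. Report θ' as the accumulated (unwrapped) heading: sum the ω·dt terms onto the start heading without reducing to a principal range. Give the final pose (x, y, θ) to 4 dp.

(-6.4771, -3.0051, -2.4104)

step 1: θ'=-1.5354 (R=-2.5000) → pose (-2.2693, -3.6793, -1.5354)
step 2: θ'=-1.2854 (R=-1.0000) → pose (-2.3092, -3.4331, -1.2854)
step 3: θ'=1.2146 (R=-1.2000) → pose (-4.5853, -3.3525, 1.2146)
step 4: θ'=-0.6604 (R=1.2000) → pose (-6.4461, -3.8818, -0.6604)
step 5: θ'=-2.4104 (R=0.5714) → pose (-6.4771, -3.0051, -2.4104)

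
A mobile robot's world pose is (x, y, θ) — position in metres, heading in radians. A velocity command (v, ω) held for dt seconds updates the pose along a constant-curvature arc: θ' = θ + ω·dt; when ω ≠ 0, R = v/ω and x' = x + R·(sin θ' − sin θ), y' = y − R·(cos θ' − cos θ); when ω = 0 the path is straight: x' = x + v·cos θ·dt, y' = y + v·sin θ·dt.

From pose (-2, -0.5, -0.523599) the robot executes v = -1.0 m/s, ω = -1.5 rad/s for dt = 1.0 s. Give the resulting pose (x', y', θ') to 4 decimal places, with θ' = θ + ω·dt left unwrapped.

(-2.2661, 0.3690, -2.0236)

θ' = -0.5236 + -1.5·1.0 = -2.0236
R = v/ω = -1.0/-1.5 = 0.6667
x' = -2 + 0.6667·(sin -2.0236 − sin -0.5236) = -2.2661
y' = -0.5 − 0.6667·(cos -2.0236 − cos -0.5236) = 0.3690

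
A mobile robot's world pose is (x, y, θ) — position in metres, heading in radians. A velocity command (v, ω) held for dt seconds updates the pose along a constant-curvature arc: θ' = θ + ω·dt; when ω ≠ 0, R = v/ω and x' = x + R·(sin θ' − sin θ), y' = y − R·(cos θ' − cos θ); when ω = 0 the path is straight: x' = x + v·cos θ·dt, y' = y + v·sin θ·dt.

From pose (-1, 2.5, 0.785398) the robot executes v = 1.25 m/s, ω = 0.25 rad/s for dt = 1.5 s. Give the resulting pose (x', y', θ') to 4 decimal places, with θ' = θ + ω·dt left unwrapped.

(0.0493, 4.0407, 1.1604)

θ' = 0.7854 + 0.25·1.5 = 1.1604
R = v/ω = 1.25/0.25 = 5.0000
x' = -1 + 5.0000·(sin 1.1604 − sin 0.7854) = 0.0493
y' = 2.5 − 5.0000·(cos 1.1604 − cos 0.7854) = 4.0407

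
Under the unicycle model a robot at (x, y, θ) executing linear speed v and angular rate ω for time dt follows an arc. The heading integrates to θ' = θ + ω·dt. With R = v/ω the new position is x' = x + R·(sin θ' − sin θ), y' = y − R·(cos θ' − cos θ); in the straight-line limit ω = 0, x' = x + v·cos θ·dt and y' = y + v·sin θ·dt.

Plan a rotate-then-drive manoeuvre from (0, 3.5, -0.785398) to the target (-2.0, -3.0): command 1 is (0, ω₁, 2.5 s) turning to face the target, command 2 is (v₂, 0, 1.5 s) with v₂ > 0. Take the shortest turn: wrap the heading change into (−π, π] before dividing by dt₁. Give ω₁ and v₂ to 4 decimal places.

heading to target = atan2(-3−3.5, -2−0) = -1.8693
Δθ = wrap(-1.8693 − -0.7854) = -1.0839; ω₁ = Δθ/dt₁ = -0.4336
distance = √((-2−0)² + (-3−3.5)²) = 6.8007; v₂ = distance/dt₂ = 4.5338

ω₁ = -0.4336, v₂ = 4.5338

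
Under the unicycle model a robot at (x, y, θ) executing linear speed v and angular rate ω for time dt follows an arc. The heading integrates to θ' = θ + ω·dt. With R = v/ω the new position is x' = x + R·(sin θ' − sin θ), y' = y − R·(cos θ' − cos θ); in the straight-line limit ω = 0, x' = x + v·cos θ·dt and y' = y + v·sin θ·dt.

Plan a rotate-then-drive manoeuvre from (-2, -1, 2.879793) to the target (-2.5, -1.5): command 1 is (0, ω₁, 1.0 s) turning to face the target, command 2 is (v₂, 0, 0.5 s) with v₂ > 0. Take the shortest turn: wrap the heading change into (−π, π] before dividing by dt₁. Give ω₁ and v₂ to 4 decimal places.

ω₁ = 1.0472, v₂ = 1.4142

heading to target = atan2(-1.5−-1, -2.5−-2) = -2.3562
Δθ = wrap(-2.3562 − 2.8798) = 1.0472; ω₁ = Δθ/dt₁ = 1.0472
distance = √((-2.5−-2)² + (-1.5−-1)²) = 0.7071; v₂ = distance/dt₂ = 1.4142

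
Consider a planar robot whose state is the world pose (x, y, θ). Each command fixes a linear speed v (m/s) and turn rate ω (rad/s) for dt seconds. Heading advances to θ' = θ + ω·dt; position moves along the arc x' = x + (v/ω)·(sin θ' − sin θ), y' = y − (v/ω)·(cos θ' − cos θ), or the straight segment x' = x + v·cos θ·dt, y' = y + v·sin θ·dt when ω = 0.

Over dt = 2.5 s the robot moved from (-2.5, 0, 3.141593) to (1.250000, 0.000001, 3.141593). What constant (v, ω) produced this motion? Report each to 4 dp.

v = -1.5000, ω = 0.0000

Δθ = 3.141593 − 3.141593 = 0.000000
ω = Δθ/dt = 0.000000/2.5 = 0.0000
ω = 0 → v = (Δx·cos θ + Δy·sin θ)/dt = -1.5000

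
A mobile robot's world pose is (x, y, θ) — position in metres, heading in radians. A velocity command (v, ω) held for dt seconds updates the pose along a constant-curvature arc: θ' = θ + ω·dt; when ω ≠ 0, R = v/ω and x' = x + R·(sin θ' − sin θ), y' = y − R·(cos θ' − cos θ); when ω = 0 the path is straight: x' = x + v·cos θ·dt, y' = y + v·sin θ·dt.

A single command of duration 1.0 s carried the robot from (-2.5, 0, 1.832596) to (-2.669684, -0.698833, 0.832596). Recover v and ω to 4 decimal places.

v = -0.7500, ω = -1.0000

Δθ = 0.832596 − 1.832596 = -1.000000
ω = Δθ/dt = -1.000000/1.0 = -1.0000
R = −Δy/(cos θ' − cos θ) = 0.7500
v = R·ω = 0.7500·-1.0000 = -0.7500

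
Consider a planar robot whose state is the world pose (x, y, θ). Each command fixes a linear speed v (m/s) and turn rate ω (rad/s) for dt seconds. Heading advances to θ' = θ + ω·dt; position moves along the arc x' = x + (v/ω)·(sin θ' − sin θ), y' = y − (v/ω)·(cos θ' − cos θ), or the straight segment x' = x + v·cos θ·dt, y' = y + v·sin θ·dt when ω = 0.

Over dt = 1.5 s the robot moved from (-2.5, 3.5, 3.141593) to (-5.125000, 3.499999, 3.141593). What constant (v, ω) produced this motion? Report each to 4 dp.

v = 1.7500, ω = 0.0000

Δθ = 3.141593 − 3.141593 = 0.000000
ω = Δθ/dt = 0.000000/1.5 = 0.0000
ω = 0 → v = (Δx·cos θ + Δy·sin θ)/dt = 1.7500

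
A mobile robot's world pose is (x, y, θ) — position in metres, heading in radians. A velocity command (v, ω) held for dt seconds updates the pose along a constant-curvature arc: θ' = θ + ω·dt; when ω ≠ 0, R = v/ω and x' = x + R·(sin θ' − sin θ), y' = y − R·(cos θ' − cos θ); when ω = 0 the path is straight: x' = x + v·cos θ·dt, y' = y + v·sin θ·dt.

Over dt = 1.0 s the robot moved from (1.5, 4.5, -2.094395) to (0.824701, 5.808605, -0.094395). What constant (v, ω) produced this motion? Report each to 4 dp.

v = -1.7500, ω = 2.0000

Δθ = -0.094395 − -2.094395 = 2.000000
ω = Δθ/dt = 2.000000/1.0 = 2.0000
R = −Δy/(cos θ' − cos θ) = -0.8750
v = R·ω = -0.8750·2.0000 = -1.7500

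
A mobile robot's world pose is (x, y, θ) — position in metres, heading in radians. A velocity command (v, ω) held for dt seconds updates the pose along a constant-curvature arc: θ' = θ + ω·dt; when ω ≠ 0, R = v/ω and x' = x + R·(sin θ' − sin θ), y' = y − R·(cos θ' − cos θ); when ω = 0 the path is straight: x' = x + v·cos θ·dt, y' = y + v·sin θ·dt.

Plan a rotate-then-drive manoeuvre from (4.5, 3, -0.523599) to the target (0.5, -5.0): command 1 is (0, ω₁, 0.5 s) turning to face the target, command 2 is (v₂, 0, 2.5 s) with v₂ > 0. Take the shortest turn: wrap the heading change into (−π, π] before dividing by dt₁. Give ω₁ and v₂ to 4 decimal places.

heading to target = atan2(-5−3, 0.5−4.5) = -2.0344
Δθ = wrap(-2.0344 − -0.5236) = -1.5108; ω₁ = Δθ/dt₁ = -3.0217
distance = √((0.5−4.5)² + (-5−3)²) = 8.9443; v₂ = distance/dt₂ = 3.5777

ω₁ = -3.0217, v₂ = 3.5777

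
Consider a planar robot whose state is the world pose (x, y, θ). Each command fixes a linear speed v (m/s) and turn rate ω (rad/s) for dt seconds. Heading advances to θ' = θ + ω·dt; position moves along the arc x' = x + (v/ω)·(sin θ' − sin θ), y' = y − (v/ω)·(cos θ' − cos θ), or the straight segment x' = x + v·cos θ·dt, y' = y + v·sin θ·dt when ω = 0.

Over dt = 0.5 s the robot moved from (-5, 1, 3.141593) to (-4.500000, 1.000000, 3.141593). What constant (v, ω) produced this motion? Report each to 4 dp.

Δθ = 3.141593 − 3.141593 = 0.000000
ω = Δθ/dt = 0.000000/0.5 = 0.0000
ω = 0 → v = (Δx·cos θ + Δy·sin θ)/dt = -1.0000

v = -1.0000, ω = 0.0000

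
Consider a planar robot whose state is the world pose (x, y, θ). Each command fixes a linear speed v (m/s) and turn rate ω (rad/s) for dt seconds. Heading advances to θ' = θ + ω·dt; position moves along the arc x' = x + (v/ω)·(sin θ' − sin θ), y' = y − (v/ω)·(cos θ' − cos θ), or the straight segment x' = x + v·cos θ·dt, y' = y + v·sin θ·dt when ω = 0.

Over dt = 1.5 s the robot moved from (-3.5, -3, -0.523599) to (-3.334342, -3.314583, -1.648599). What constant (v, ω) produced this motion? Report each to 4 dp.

v = 0.2500, ω = -0.7500

Δθ = -1.648599 − -0.523599 = -1.125000
ω = Δθ/dt = -1.125000/1.5 = -0.7500
R = −Δy/(cos θ' − cos θ) = -0.3333
v = R·ω = -0.3333·-0.7500 = 0.2500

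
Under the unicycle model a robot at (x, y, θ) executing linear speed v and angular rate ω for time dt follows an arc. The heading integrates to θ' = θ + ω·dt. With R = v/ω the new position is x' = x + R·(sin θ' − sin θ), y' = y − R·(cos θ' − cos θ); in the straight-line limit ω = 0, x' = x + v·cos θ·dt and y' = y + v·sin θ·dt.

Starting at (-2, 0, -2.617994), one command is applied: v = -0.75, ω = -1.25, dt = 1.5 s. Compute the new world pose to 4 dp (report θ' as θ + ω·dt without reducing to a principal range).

(-1.1144, -0.3890, -4.4930)

θ' = -2.6180 + -1.25·1.5 = -4.4930
R = v/ω = -0.75/-1.25 = 0.6000
x' = -2 + 0.6000·(sin -4.4930 − sin -2.6180) = -1.1144
y' = 0 − 0.6000·(cos -4.4930 − cos -2.6180) = -0.3890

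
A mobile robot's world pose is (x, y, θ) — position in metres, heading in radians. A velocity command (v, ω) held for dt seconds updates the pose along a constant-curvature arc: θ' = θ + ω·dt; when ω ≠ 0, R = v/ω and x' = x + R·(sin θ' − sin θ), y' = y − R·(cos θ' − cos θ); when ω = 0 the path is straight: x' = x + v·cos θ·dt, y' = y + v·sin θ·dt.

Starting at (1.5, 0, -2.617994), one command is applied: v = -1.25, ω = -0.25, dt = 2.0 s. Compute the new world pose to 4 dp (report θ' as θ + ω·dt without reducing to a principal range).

(3.8820, 0.6685, -3.1180)

θ' = -2.6180 + -0.25·2.0 = -3.1180
R = v/ω = -1.25/-0.25 = 5.0000
x' = 1.5 + 5.0000·(sin -3.1180 − sin -2.6180) = 3.8820
y' = 0 − 5.0000·(cos -3.1180 − cos -2.6180) = 0.6685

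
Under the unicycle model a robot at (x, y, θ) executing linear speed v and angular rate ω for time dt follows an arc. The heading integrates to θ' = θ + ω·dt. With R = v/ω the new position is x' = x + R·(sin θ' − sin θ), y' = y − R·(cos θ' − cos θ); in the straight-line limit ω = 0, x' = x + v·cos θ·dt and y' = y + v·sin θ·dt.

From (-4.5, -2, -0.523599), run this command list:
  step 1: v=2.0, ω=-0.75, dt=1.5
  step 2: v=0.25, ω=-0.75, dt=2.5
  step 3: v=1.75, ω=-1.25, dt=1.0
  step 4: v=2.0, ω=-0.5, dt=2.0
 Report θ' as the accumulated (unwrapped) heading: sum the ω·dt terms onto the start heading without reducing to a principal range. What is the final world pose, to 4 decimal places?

step 1: θ'=-1.6486 (R=-2.6667) → pose (-3.1747, -4.5167, -1.6486)
step 2: θ'=-3.5236 (R=-0.3333) → pose (-3.6313, -4.8001, -3.5236)
step 3: θ'=-4.7736 (R=-1.4000) → pose (-4.5068, -3.4153, -4.7736)
step 4: θ'=-5.7736 (R=-4.0000) → pose (-2.4656, -0.1682, -5.7736)

(-2.4656, -0.1682, -5.7736)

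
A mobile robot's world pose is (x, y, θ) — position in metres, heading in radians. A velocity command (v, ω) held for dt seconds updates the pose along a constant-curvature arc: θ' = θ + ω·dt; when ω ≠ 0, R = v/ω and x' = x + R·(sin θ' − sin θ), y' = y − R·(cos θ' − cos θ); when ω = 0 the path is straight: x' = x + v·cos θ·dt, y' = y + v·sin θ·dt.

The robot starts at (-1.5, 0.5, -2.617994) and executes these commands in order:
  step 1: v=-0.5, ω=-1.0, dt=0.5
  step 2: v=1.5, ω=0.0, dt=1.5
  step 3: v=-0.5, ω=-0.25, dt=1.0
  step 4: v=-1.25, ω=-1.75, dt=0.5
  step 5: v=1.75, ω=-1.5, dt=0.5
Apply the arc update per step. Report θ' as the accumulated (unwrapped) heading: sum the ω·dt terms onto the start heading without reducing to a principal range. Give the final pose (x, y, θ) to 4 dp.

(-2.6189, 0.9412, -4.9930)

step 1: θ'=-3.1180 (R=0.5000) → pose (-1.2618, 0.5668, -3.1180)
step 2: θ'=-3.1180 (straight) → pose (-3.5112, 0.5138, -3.1180)
step 3: θ'=-3.3680 (R=2.0000) → pose (-3.0150, 0.4633, -3.3680)
step 4: θ'=-4.2430 (R=0.7143) → pose (-2.5383, 0.0903, -4.2430)
step 5: θ'=-4.9930 (R=-1.1667) → pose (-2.6189, 0.9412, -4.9930)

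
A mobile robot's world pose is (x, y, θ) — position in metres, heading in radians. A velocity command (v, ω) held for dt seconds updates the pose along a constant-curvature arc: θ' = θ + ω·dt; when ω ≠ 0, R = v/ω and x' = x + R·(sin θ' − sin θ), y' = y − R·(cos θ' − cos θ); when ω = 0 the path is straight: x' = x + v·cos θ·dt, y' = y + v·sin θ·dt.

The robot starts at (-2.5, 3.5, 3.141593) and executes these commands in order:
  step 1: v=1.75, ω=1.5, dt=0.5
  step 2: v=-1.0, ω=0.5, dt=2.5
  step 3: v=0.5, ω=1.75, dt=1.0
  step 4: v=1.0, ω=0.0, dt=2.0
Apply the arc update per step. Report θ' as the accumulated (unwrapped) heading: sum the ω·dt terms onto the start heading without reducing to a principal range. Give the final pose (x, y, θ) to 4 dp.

(-0.7757, 6.5102, 6.8916)

step 1: θ'=3.8916 (R=1.1667) → pose (-3.2952, 3.1870, 3.8916)
step 2: θ'=5.1416 (R=-2.0000) → pose (-2.8399, 5.4826, 5.1416)
step 3: θ'=6.8916 (R=0.2857) → pose (-2.4168, 5.3671, 6.8916)
step 4: θ'=6.8916 (straight) → pose (-0.7757, 6.5102, 6.8916)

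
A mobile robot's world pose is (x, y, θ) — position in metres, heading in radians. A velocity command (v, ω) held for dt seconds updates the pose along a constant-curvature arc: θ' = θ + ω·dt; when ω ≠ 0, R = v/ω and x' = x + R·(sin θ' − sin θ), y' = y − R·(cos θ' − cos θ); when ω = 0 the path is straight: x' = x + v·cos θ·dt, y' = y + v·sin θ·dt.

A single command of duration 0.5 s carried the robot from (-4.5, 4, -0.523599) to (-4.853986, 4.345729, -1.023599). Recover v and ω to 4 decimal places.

v = -1.0000, ω = -1.0000

Δθ = -1.023599 − -0.523599 = -0.500000
ω = Δθ/dt = -0.500000/0.5 = -1.0000
R = Δx/(sin θ' − sin θ) = 1.0000
v = R·ω = 1.0000·-1.0000 = -1.0000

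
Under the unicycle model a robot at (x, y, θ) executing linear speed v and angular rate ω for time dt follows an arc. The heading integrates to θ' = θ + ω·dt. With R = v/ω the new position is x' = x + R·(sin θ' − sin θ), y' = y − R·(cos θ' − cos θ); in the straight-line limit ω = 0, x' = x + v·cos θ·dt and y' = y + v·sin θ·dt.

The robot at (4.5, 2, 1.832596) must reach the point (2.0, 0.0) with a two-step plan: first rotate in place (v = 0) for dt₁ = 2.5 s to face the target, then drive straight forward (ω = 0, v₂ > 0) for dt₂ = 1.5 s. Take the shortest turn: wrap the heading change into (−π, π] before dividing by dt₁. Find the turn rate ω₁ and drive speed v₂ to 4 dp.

ω₁ = 0.7935, v₂ = 2.1344

heading to target = atan2(0−2, 2−4.5) = -2.4669
Δθ = wrap(-2.4669 − 1.8326) = 1.9837; ω₁ = Δθ/dt₁ = 0.7935
distance = √((2−4.5)² + (0−2)²) = 3.2016; v₂ = distance/dt₂ = 2.1344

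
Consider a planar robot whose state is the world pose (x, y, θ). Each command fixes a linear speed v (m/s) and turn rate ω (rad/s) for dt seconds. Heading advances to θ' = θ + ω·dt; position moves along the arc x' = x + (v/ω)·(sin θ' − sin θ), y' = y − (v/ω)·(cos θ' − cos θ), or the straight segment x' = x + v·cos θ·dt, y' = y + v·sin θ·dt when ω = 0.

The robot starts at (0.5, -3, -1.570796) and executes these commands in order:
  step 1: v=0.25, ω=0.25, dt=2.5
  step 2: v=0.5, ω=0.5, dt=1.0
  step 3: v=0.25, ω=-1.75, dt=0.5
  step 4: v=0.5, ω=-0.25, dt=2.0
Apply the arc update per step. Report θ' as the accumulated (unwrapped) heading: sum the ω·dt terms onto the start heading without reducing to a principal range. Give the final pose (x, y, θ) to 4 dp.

(1.1456, -4.9854, -1.8208)

step 1: θ'=-0.9458 (R=1.0000) → pose (0.6890, -3.5851, -0.9458)
step 2: θ'=-0.4458 (R=1.0000) → pose (1.0688, -3.9023, -0.4458)
step 3: θ'=-1.3208 (R=-0.1429) → pose (1.1456, -3.9958, -1.3208)
step 4: θ'=-1.8208 (R=-2.0000) → pose (1.1456, -4.9854, -1.8208)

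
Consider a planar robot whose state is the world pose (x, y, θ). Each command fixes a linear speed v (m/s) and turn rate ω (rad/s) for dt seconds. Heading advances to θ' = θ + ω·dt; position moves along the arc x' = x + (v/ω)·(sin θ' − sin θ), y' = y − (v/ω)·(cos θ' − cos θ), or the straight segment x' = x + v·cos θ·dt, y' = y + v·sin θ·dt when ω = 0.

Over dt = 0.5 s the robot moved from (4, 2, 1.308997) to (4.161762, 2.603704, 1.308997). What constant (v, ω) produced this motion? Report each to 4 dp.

Δθ = 1.308997 − 1.308997 = 0.000000
ω = Δθ/dt = 0.000000/0.5 = 0.0000
ω = 0 → v = (Δx·cos θ + Δy·sin θ)/dt = 1.2500

v = 1.2500, ω = 0.0000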